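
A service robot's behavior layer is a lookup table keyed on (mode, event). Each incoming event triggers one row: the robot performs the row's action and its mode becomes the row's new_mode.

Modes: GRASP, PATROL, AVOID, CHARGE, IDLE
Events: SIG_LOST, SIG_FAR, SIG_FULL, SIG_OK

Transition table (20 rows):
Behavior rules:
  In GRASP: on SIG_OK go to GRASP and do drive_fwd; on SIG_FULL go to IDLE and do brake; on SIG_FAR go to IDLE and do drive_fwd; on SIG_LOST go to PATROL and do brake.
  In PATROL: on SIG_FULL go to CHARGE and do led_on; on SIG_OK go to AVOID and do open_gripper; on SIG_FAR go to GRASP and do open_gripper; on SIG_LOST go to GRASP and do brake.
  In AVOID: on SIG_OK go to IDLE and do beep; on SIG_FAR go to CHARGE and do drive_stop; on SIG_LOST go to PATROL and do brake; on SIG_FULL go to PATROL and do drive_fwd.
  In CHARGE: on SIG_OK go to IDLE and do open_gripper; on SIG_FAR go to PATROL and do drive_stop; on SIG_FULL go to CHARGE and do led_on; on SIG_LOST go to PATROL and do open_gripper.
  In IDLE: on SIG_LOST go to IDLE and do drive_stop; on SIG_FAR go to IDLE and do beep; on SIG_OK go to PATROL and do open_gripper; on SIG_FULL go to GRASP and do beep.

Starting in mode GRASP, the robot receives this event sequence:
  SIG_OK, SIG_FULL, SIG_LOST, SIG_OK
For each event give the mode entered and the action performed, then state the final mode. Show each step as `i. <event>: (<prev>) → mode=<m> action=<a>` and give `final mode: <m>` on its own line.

final mode: PATROL

1. SIG_OK: (GRASP) → mode=GRASP action=drive_fwd
2. SIG_FULL: (GRASP) → mode=IDLE action=brake
3. SIG_LOST: (IDLE) → mode=IDLE action=drive_stop
4. SIG_OK: (IDLE) → mode=PATROL action=open_gripper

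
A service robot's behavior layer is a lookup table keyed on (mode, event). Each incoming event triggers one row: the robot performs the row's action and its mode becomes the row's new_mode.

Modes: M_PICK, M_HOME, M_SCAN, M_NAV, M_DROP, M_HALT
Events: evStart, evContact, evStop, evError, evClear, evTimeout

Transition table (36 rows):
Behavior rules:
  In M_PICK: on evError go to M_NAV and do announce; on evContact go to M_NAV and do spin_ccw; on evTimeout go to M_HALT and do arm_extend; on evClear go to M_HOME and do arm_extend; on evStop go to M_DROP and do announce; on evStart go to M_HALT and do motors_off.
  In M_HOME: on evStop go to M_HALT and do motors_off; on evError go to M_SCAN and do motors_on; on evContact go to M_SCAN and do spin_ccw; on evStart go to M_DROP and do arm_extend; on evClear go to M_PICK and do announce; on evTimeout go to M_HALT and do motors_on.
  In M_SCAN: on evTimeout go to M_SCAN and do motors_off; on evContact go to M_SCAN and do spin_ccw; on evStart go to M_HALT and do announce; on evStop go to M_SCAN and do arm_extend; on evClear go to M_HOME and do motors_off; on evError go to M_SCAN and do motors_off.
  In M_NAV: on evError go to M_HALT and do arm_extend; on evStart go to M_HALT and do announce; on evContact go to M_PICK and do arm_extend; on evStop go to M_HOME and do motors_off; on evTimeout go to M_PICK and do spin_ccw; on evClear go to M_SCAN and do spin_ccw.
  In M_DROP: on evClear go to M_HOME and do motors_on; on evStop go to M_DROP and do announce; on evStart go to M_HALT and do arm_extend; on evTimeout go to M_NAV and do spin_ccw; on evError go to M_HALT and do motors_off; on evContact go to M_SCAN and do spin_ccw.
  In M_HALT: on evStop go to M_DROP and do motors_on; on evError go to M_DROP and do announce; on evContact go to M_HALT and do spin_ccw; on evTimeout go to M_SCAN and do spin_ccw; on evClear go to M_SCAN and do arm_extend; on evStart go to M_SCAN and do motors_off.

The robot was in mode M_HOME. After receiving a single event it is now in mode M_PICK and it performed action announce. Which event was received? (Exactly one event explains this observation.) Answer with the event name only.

try evStart: (M_HOME, evStart) → (M_DROP, arm_extend)
try evContact: (M_HOME, evContact) → (M_SCAN, spin_ccw)
try evStop: (M_HOME, evStop) → (M_HALT, motors_off)
try evError: (M_HOME, evError) → (M_SCAN, motors_on)
try evClear: (M_HOME, evClear) → (M_PICK, announce)  ← matches
try evTimeout: (M_HOME, evTimeout) → (M_HALT, motors_on)

evClear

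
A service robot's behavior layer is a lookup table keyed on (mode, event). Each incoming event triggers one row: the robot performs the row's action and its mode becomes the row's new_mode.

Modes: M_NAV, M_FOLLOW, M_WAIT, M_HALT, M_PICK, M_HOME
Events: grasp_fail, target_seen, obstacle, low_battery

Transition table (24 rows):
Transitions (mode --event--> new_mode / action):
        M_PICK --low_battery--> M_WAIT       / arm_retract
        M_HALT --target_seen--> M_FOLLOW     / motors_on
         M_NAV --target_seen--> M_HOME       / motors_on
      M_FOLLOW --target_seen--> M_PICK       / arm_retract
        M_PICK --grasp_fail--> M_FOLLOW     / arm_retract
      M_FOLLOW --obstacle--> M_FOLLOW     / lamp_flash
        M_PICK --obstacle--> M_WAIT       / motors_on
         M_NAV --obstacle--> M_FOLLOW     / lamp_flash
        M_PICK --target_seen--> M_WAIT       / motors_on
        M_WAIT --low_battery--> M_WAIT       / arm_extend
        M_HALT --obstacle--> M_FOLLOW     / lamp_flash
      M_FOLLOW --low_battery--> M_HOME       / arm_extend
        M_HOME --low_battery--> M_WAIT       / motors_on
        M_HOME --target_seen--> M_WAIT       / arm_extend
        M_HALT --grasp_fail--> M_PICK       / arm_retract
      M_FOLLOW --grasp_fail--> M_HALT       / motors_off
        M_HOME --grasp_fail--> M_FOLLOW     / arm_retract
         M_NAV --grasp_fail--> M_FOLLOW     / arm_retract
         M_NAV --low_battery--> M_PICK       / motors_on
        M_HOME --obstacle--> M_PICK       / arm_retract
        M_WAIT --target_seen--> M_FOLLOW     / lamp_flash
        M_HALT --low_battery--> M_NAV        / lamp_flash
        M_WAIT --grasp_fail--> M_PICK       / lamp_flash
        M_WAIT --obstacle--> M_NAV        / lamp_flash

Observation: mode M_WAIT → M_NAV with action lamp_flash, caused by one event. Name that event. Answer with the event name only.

obstacle

try grasp_fail: (M_WAIT, grasp_fail) → (M_PICK, lamp_flash)
try target_seen: (M_WAIT, target_seen) → (M_FOLLOW, lamp_flash)
try obstacle: (M_WAIT, obstacle) → (M_NAV, lamp_flash)  ← matches
try low_battery: (M_WAIT, low_battery) → (M_WAIT, arm_extend)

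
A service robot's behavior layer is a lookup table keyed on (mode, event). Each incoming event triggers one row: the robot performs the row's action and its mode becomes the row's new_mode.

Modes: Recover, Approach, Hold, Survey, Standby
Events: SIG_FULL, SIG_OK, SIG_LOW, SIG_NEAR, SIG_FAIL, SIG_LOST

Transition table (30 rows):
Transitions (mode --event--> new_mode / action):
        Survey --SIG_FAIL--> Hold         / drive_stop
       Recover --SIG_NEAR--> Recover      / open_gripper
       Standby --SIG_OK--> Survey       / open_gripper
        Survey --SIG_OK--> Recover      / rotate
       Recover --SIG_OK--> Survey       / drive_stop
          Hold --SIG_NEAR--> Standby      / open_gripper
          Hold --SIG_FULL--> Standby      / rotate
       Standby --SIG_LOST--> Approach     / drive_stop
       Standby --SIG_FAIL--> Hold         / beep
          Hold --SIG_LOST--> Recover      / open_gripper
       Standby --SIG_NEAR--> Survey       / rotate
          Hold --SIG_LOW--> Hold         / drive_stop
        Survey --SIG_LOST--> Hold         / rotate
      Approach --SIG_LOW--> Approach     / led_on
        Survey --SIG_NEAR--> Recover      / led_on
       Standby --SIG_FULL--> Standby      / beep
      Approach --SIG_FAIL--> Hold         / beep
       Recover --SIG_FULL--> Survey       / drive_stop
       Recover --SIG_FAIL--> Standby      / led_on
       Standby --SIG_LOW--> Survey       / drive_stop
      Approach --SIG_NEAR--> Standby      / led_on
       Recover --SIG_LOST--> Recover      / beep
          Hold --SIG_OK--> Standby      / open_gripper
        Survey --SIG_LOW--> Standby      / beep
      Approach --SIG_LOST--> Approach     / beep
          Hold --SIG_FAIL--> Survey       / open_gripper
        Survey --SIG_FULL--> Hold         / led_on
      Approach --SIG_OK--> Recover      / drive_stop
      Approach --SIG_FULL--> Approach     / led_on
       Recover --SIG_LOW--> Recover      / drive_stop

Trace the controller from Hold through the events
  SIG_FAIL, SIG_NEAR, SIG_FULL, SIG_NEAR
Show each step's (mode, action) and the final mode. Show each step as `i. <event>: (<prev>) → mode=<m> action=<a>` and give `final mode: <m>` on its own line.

1. SIG_FAIL: (Hold) → mode=Survey action=open_gripper
2. SIG_NEAR: (Survey) → mode=Recover action=led_on
3. SIG_FULL: (Recover) → mode=Survey action=drive_stop
4. SIG_NEAR: (Survey) → mode=Recover action=led_on

final mode: Recover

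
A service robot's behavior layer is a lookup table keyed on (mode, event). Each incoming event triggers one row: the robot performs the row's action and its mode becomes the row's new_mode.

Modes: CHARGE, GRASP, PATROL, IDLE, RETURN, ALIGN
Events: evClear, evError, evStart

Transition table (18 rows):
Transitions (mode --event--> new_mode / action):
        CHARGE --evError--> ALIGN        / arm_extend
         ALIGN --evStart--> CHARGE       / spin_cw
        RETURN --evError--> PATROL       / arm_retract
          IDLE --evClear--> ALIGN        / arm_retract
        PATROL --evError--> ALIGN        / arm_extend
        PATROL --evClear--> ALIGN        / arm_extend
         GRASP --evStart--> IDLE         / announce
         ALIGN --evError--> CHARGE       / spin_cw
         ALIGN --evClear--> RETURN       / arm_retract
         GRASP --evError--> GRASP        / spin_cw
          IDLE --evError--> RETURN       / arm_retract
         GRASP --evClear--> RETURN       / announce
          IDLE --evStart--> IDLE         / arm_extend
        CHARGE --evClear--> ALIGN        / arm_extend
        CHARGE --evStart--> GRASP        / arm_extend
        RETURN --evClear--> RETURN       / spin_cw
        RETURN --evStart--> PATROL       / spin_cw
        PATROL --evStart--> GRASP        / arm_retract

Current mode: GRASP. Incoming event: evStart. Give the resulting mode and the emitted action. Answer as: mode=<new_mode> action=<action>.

current mode = GRASP; filter table to that mode:
  (GRASP, evStart) → (IDLE, announce)  ← event matches
  (GRASP, evError) → (GRASP, spin_cw)
  (GRASP, evClear) → (RETURN, announce)
event = evStart selects (IDLE, announce)

mode=IDLE action=announce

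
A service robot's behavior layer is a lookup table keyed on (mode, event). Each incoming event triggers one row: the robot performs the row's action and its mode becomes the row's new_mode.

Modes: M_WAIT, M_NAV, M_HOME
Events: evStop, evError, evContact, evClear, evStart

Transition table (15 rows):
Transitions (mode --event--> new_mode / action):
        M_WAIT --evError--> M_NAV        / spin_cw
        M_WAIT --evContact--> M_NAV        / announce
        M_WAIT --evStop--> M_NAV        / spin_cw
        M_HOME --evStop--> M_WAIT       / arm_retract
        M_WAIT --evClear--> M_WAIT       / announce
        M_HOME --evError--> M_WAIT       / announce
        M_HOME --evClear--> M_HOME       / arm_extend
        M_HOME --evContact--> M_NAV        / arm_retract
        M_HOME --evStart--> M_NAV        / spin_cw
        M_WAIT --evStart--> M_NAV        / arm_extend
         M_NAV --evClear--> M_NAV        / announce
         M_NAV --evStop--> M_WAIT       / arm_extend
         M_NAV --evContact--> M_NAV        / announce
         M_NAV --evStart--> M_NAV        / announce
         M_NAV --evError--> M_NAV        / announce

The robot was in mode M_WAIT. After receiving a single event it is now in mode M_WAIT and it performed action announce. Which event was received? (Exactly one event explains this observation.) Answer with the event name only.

try evStop: (M_WAIT, evStop) → (M_NAV, spin_cw)
try evError: (M_WAIT, evError) → (M_NAV, spin_cw)
try evContact: (M_WAIT, evContact) → (M_NAV, announce)
try evClear: (M_WAIT, evClear) → (M_WAIT, announce)  ← matches
try evStart: (M_WAIT, evStart) → (M_NAV, arm_extend)

evClear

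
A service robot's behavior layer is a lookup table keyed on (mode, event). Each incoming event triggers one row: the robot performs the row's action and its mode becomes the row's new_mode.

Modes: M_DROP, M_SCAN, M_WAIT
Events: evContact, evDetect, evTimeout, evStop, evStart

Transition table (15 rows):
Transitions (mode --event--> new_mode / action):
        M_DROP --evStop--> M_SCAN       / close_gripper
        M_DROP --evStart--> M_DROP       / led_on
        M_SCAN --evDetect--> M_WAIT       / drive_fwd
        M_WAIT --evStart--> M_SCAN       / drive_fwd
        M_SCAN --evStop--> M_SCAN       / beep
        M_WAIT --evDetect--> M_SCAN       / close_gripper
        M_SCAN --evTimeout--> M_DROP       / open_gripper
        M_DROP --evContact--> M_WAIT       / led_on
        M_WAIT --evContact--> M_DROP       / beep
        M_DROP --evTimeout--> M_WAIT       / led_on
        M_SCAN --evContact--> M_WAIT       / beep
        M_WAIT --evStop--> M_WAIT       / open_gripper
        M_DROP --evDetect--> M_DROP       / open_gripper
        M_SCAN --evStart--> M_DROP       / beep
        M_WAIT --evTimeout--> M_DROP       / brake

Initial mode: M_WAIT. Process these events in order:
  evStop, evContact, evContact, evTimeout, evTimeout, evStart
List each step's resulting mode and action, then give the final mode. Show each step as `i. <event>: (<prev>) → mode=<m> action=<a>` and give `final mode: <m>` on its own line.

final mode: M_SCAN

1. evStop: (M_WAIT) → mode=M_WAIT action=open_gripper
2. evContact: (M_WAIT) → mode=M_DROP action=beep
3. evContact: (M_DROP) → mode=M_WAIT action=led_on
4. evTimeout: (M_WAIT) → mode=M_DROP action=brake
5. evTimeout: (M_DROP) → mode=M_WAIT action=led_on
6. evStart: (M_WAIT) → mode=M_SCAN action=drive_fwd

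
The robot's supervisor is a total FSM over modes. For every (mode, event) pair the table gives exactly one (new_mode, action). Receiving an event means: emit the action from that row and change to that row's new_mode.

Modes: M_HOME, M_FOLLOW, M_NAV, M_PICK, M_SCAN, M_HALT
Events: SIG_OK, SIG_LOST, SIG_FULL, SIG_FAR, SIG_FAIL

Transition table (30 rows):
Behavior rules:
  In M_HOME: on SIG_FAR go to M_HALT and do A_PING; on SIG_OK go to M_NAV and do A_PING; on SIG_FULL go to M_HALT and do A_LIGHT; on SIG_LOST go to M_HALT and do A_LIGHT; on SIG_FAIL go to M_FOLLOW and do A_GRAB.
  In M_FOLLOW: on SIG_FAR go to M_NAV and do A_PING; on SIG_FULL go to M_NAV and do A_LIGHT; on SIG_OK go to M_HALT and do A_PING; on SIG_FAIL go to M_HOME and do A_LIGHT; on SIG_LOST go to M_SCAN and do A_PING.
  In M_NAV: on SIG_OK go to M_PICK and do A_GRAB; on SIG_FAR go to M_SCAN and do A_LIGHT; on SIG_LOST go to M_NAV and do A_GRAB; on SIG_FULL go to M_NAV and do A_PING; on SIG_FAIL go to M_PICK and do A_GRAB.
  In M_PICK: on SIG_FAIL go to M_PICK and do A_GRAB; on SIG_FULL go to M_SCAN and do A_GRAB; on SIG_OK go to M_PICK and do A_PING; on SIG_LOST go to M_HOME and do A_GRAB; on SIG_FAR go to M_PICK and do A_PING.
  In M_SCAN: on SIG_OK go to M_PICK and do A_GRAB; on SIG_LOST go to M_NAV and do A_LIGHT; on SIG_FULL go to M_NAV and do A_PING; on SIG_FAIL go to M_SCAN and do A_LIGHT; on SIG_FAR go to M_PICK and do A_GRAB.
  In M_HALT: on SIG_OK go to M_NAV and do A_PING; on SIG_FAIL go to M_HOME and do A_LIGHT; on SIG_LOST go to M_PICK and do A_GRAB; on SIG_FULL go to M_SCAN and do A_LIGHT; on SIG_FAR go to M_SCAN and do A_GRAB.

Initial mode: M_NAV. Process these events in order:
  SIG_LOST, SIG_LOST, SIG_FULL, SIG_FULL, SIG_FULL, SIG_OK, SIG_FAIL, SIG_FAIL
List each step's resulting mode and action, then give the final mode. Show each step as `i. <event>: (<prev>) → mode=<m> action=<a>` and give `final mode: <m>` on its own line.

final mode: M_PICK

1. SIG_LOST: (M_NAV) → mode=M_NAV action=A_GRAB
2. SIG_LOST: (M_NAV) → mode=M_NAV action=A_GRAB
3. SIG_FULL: (M_NAV) → mode=M_NAV action=A_PING
4. SIG_FULL: (M_NAV) → mode=M_NAV action=A_PING
5. SIG_FULL: (M_NAV) → mode=M_NAV action=A_PING
6. SIG_OK: (M_NAV) → mode=M_PICK action=A_GRAB
7. SIG_FAIL: (M_PICK) → mode=M_PICK action=A_GRAB
8. SIG_FAIL: (M_PICK) → mode=M_PICK action=A_GRAB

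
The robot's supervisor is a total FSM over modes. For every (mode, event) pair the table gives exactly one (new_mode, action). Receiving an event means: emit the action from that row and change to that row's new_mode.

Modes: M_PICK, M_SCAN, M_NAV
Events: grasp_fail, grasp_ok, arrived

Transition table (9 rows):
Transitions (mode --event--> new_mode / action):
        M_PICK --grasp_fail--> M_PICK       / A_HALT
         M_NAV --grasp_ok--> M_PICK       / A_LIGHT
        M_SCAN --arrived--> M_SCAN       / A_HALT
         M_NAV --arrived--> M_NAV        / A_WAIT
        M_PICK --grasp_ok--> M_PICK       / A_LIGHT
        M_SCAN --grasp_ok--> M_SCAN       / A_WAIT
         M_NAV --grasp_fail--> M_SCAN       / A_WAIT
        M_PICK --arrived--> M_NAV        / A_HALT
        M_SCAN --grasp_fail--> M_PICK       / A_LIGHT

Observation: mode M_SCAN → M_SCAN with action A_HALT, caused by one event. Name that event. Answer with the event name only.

try grasp_fail: (M_SCAN, grasp_fail) → (M_PICK, A_LIGHT)
try grasp_ok: (M_SCAN, grasp_ok) → (M_SCAN, A_WAIT)
try arrived: (M_SCAN, arrived) → (M_SCAN, A_HALT)  ← matches

arrived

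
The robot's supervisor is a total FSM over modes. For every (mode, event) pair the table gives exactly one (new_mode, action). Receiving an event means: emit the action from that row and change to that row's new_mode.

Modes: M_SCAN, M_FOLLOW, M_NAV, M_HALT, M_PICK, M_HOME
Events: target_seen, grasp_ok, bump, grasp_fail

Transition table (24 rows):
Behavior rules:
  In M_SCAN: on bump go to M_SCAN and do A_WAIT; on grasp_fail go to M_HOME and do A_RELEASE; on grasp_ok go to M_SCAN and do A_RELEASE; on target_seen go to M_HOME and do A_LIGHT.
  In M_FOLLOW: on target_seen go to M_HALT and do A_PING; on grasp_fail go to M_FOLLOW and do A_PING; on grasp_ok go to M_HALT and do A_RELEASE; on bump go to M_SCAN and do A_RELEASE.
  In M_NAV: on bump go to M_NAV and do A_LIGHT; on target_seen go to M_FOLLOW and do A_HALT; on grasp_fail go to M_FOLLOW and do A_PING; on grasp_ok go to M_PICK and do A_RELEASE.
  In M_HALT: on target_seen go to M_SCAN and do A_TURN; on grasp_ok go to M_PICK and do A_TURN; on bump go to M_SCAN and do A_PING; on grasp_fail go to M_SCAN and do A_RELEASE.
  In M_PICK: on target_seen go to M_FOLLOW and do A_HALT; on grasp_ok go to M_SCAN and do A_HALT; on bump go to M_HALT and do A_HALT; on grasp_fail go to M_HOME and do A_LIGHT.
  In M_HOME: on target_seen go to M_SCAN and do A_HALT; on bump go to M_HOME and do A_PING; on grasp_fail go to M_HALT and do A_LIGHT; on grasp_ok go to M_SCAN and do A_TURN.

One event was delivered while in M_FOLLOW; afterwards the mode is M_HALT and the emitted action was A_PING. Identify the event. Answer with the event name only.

target_seen

try target_seen: (M_FOLLOW, target_seen) → (M_HALT, A_PING)  ← matches
try grasp_ok: (M_FOLLOW, grasp_ok) → (M_HALT, A_RELEASE)
try bump: (M_FOLLOW, bump) → (M_SCAN, A_RELEASE)
try grasp_fail: (M_FOLLOW, grasp_fail) → (M_FOLLOW, A_PING)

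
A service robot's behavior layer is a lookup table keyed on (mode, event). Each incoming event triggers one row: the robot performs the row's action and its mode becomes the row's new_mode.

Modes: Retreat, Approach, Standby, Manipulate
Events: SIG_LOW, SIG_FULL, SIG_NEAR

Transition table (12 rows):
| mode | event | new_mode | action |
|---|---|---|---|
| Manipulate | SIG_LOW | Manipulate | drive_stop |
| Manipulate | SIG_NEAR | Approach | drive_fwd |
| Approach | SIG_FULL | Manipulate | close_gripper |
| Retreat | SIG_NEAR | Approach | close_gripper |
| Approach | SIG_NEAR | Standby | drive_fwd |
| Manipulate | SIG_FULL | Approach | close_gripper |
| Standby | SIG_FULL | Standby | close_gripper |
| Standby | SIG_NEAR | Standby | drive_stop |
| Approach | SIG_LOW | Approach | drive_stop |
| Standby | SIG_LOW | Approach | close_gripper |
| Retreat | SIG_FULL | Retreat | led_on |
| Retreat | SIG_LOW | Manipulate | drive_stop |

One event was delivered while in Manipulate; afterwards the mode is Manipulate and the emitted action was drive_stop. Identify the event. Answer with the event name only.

try SIG_LOW: (Manipulate, SIG_LOW) → (Manipulate, drive_stop)  ← matches
try SIG_FULL: (Manipulate, SIG_FULL) → (Approach, close_gripper)
try SIG_NEAR: (Manipulate, SIG_NEAR) → (Approach, drive_fwd)

SIG_LOW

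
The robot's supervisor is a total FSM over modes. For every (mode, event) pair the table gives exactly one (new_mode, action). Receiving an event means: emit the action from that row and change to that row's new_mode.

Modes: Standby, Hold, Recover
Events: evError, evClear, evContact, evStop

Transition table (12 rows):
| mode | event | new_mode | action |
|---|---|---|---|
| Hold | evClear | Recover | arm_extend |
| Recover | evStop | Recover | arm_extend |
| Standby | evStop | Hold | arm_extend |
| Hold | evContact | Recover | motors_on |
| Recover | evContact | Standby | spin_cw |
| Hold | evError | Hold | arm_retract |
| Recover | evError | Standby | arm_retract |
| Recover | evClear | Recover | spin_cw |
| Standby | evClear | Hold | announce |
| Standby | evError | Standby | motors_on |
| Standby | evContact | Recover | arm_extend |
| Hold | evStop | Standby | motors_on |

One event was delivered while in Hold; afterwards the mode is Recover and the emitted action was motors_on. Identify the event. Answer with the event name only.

evContact

try evError: (Hold, evError) → (Hold, arm_retract)
try evClear: (Hold, evClear) → (Recover, arm_extend)
try evContact: (Hold, evContact) → (Recover, motors_on)  ← matches
try evStop: (Hold, evStop) → (Standby, motors_on)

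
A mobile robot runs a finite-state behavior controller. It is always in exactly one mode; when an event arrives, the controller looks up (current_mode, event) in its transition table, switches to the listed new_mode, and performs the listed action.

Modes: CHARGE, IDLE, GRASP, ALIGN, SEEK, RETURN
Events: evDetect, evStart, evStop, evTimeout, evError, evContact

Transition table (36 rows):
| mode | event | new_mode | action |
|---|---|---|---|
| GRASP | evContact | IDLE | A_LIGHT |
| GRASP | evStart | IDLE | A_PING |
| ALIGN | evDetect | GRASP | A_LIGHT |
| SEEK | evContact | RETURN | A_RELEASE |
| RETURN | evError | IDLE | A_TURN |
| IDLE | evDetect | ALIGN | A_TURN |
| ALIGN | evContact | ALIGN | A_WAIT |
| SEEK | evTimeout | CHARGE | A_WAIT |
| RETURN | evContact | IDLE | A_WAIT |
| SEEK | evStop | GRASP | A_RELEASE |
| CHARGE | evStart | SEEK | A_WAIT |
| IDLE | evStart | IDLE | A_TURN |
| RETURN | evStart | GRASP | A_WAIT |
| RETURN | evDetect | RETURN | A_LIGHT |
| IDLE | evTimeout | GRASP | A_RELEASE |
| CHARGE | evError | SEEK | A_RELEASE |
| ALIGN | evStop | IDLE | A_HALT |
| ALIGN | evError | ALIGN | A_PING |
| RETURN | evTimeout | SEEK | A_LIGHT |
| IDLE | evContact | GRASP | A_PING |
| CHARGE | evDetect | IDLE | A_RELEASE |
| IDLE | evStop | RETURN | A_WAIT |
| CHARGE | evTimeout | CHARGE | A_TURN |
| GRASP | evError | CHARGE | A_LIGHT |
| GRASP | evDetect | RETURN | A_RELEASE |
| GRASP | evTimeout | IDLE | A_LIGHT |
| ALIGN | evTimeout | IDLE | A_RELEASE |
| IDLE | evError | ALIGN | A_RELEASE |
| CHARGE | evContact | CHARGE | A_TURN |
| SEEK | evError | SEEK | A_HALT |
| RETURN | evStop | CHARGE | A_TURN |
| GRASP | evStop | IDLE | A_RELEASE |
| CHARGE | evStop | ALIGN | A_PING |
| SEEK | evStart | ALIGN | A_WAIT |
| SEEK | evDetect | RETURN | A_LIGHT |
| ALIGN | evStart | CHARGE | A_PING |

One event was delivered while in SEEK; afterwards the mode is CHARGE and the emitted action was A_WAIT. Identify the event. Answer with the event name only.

evTimeout

try evDetect: (SEEK, evDetect) → (RETURN, A_LIGHT)
try evStart: (SEEK, evStart) → (ALIGN, A_WAIT)
try evStop: (SEEK, evStop) → (GRASP, A_RELEASE)
try evTimeout: (SEEK, evTimeout) → (CHARGE, A_WAIT)  ← matches
try evError: (SEEK, evError) → (SEEK, A_HALT)
try evContact: (SEEK, evContact) → (RETURN, A_RELEASE)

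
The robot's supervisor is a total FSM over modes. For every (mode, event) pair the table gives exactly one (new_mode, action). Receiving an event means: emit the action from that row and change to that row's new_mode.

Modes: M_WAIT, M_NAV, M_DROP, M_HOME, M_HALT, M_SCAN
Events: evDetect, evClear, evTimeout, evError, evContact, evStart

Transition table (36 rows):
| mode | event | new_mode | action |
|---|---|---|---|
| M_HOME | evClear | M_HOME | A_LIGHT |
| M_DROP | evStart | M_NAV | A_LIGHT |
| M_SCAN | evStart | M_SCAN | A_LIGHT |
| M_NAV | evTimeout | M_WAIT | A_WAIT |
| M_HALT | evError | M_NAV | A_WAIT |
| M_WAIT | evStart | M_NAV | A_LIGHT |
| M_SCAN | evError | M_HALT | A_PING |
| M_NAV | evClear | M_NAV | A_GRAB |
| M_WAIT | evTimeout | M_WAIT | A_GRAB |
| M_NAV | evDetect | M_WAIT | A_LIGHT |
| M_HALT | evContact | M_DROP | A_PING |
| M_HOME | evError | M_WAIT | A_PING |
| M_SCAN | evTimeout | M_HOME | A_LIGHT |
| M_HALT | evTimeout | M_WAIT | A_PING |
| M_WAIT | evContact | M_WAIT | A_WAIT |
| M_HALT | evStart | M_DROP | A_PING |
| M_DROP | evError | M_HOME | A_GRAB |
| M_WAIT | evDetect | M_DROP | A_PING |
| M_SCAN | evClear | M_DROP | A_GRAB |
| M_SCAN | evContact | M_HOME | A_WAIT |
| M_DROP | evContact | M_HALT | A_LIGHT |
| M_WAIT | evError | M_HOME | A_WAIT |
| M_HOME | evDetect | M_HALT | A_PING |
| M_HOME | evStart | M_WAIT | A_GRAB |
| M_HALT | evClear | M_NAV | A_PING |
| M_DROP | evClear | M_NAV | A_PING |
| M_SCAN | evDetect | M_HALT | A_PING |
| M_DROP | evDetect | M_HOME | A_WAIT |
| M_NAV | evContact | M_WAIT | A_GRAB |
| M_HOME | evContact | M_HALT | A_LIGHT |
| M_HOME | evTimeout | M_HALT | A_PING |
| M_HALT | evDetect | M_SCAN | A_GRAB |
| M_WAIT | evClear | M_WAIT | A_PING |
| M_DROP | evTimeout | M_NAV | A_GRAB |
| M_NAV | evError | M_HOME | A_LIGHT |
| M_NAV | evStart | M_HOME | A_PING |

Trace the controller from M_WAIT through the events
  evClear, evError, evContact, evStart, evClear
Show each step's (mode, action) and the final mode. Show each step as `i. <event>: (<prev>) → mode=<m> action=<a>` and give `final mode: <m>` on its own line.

final mode: M_NAV

1. evClear: (M_WAIT) → mode=M_WAIT action=A_PING
2. evError: (M_WAIT) → mode=M_HOME action=A_WAIT
3. evContact: (M_HOME) → mode=M_HALT action=A_LIGHT
4. evStart: (M_HALT) → mode=M_DROP action=A_PING
5. evClear: (M_DROP) → mode=M_NAV action=A_PING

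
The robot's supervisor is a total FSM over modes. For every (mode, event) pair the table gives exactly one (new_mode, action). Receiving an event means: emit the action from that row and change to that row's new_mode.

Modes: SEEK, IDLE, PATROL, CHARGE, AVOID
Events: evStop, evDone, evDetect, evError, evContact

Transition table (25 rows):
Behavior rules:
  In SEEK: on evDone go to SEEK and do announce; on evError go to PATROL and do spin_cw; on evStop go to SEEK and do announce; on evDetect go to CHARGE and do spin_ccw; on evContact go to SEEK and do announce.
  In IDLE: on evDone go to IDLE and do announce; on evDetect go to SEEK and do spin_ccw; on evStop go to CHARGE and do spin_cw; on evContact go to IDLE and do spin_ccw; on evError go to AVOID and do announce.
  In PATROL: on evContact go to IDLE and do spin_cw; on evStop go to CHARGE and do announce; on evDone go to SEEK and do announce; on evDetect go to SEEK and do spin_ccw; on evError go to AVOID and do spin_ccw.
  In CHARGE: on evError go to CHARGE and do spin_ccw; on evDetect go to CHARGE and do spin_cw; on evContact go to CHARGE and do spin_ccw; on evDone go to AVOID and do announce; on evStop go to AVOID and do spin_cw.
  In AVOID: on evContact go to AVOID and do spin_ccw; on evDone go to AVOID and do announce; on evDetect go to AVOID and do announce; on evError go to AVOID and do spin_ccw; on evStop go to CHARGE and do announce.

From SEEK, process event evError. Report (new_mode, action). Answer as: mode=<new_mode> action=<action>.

mode=PATROL action=spin_cw

current mode = SEEK; filter table to that mode:
  (SEEK, evDone) → (SEEK, announce)
  (SEEK, evError) → (PATROL, spin_cw)  ← event matches
  (SEEK, evStop) → (SEEK, announce)
  (SEEK, evDetect) → (CHARGE, spin_ccw)
  (SEEK, evContact) → (SEEK, announce)
event = evError selects (PATROL, spin_cw)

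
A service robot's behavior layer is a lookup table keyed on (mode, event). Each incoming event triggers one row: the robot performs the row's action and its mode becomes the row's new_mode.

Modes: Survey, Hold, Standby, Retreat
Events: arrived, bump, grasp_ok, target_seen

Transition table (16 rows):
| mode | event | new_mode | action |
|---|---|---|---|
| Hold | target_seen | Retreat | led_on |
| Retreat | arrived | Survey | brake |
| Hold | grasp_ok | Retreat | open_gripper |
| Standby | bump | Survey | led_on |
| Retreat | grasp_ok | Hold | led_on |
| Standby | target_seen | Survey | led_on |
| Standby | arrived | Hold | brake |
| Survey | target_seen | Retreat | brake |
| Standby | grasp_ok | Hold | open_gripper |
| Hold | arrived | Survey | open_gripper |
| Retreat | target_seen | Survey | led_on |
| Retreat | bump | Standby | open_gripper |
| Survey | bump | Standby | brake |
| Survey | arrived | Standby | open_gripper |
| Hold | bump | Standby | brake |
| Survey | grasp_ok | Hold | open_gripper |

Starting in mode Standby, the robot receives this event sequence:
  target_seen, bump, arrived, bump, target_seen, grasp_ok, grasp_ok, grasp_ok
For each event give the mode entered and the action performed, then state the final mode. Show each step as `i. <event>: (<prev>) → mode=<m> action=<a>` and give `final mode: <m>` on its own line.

final mode: Hold

1. target_seen: (Standby) → mode=Survey action=led_on
2. bump: (Survey) → mode=Standby action=brake
3. arrived: (Standby) → mode=Hold action=brake
4. bump: (Hold) → mode=Standby action=brake
5. target_seen: (Standby) → mode=Survey action=led_on
6. grasp_ok: (Survey) → mode=Hold action=open_gripper
7. grasp_ok: (Hold) → mode=Retreat action=open_gripper
8. grasp_ok: (Retreat) → mode=Hold action=led_on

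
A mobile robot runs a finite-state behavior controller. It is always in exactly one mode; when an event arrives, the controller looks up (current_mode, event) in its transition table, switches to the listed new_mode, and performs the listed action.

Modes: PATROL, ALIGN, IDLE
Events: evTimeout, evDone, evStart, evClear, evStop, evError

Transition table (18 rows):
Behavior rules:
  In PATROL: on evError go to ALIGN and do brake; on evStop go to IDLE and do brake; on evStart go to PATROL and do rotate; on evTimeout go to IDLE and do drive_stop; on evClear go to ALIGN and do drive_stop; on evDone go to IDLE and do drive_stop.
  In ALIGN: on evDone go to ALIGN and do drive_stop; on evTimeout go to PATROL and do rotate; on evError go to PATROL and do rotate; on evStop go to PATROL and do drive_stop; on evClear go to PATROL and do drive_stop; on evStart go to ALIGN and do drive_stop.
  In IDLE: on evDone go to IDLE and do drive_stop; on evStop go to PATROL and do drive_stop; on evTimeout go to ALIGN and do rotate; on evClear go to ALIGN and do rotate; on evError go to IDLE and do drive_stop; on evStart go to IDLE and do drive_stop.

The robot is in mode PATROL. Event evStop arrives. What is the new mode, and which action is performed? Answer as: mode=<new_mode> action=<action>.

current mode = PATROL; filter table to that mode:
  (PATROL, evError) → (ALIGN, brake)
  (PATROL, evStop) → (IDLE, brake)  ← event matches
  (PATROL, evStart) → (PATROL, rotate)
  (PATROL, evTimeout) → (IDLE, drive_stop)
  (PATROL, evClear) → (ALIGN, drive_stop)
  (PATROL, evDone) → (IDLE, drive_stop)
event = evStop selects (IDLE, brake)

mode=IDLE action=brake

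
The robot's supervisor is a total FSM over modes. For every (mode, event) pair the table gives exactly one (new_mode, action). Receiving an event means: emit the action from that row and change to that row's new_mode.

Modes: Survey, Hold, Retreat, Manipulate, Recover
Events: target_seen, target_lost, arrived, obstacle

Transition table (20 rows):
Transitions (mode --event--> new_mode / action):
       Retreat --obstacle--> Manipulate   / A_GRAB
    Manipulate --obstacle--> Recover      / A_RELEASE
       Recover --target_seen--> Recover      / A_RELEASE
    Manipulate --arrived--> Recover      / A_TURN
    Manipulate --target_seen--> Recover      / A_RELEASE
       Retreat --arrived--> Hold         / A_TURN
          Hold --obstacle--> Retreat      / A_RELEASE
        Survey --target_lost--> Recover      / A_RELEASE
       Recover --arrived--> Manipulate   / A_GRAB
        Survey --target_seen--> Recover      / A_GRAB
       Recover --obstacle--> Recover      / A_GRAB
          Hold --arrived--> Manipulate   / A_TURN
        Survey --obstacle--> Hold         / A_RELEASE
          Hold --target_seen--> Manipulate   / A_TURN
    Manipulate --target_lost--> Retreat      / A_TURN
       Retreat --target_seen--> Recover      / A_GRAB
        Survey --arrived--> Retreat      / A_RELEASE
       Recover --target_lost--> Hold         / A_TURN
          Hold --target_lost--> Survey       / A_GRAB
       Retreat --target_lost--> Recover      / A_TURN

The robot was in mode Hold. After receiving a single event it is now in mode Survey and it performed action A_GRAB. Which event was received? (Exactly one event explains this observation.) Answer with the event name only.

target_lost

try target_seen: (Hold, target_seen) → (Manipulate, A_TURN)
try target_lost: (Hold, target_lost) → (Survey, A_GRAB)  ← matches
try arrived: (Hold, arrived) → (Manipulate, A_TURN)
try obstacle: (Hold, obstacle) → (Retreat, A_RELEASE)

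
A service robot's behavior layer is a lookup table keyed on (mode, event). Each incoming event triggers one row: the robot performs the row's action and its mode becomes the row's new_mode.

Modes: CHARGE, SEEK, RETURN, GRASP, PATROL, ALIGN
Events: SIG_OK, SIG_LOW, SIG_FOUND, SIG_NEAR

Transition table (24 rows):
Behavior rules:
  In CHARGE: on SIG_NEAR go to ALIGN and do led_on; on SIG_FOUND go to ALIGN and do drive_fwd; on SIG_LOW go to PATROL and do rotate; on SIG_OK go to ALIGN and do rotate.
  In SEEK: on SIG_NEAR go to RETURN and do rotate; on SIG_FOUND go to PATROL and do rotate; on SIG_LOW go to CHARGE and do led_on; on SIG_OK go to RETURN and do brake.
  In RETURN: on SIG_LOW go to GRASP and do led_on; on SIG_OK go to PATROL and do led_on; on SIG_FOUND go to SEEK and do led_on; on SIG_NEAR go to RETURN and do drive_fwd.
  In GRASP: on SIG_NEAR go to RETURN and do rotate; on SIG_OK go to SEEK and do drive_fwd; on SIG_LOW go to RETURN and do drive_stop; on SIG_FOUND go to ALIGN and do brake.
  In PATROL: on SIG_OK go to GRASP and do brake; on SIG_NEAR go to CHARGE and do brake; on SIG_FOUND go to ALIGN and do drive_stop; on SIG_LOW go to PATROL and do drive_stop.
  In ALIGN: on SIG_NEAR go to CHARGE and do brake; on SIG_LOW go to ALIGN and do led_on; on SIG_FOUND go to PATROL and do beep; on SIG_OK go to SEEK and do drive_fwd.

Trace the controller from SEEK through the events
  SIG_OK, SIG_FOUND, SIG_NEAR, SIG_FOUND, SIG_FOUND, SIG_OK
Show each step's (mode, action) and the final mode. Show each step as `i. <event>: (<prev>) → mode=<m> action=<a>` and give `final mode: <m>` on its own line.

final mode: GRASP

1. SIG_OK: (SEEK) → mode=RETURN action=brake
2. SIG_FOUND: (RETURN) → mode=SEEK action=led_on
3. SIG_NEAR: (SEEK) → mode=RETURN action=rotate
4. SIG_FOUND: (RETURN) → mode=SEEK action=led_on
5. SIG_FOUND: (SEEK) → mode=PATROL action=rotate
6. SIG_OK: (PATROL) → mode=GRASP action=brake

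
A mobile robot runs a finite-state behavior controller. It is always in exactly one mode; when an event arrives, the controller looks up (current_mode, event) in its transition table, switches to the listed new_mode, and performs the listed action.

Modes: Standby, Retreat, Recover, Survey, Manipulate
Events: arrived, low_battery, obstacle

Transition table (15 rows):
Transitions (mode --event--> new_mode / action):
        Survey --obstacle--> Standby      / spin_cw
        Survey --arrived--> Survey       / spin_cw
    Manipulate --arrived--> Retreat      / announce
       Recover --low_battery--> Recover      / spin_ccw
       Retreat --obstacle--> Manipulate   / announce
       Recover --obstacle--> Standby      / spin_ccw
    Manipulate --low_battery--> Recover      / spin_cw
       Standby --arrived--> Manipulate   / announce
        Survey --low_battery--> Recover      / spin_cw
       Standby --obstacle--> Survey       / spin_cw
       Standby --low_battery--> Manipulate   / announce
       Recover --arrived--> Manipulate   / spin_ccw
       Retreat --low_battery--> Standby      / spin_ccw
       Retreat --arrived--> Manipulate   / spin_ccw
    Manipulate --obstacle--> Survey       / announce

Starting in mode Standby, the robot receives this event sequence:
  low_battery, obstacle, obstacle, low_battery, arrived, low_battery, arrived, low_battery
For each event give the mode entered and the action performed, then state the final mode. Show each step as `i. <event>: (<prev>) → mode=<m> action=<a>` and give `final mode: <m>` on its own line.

1. low_battery: (Standby) → mode=Manipulate action=announce
2. obstacle: (Manipulate) → mode=Survey action=announce
3. obstacle: (Survey) → mode=Standby action=spin_cw
4. low_battery: (Standby) → mode=Manipulate action=announce
5. arrived: (Manipulate) → mode=Retreat action=announce
6. low_battery: (Retreat) → mode=Standby action=spin_ccw
7. arrived: (Standby) → mode=Manipulate action=announce
8. low_battery: (Manipulate) → mode=Recover action=spin_cw

final mode: Recover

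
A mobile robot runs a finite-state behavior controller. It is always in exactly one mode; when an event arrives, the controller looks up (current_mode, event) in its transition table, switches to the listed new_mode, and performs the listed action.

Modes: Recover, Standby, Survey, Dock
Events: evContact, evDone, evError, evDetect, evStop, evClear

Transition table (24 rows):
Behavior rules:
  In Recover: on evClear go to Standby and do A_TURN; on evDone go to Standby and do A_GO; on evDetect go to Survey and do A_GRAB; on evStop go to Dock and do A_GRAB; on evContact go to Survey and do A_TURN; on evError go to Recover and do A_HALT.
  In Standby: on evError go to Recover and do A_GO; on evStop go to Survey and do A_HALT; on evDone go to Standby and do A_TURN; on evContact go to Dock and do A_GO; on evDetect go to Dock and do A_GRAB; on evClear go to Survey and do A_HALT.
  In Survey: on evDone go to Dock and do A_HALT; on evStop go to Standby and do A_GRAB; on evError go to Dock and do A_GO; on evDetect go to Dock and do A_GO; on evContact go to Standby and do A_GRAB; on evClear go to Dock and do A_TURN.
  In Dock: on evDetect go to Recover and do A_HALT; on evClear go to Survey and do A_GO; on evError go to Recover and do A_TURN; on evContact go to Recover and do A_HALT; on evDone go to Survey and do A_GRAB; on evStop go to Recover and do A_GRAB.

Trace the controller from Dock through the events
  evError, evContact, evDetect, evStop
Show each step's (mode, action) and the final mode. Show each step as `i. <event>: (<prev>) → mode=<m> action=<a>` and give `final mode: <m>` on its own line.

1. evError: (Dock) → mode=Recover action=A_TURN
2. evContact: (Recover) → mode=Survey action=A_TURN
3. evDetect: (Survey) → mode=Dock action=A_GO
4. evStop: (Dock) → mode=Recover action=A_GRAB

final mode: Recover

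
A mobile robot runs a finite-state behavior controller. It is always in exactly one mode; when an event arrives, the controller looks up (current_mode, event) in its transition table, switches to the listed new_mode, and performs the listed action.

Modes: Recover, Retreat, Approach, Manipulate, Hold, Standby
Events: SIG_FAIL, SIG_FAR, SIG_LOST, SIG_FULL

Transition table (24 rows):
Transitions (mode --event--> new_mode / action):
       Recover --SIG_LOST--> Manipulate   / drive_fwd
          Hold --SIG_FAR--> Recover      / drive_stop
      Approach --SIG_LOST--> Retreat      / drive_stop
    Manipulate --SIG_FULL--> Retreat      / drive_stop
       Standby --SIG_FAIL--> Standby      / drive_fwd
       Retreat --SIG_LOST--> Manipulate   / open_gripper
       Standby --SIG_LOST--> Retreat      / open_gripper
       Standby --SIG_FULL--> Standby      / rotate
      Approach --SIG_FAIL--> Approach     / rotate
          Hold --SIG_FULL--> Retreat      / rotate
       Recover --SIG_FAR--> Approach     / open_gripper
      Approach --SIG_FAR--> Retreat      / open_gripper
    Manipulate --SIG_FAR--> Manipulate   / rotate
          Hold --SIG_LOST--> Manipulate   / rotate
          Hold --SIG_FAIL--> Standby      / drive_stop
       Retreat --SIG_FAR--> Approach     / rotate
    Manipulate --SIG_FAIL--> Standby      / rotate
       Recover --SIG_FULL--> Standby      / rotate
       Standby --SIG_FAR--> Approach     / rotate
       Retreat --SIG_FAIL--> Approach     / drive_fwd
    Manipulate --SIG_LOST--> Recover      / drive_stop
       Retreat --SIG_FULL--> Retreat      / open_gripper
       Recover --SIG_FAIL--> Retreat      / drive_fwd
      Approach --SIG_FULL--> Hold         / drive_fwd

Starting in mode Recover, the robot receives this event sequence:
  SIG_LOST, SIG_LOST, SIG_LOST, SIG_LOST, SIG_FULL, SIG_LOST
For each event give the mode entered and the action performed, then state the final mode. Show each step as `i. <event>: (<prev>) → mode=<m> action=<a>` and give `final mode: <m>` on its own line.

final mode: Retreat

1. SIG_LOST: (Recover) → mode=Manipulate action=drive_fwd
2. SIG_LOST: (Manipulate) → mode=Recover action=drive_stop
3. SIG_LOST: (Recover) → mode=Manipulate action=drive_fwd
4. SIG_LOST: (Manipulate) → mode=Recover action=drive_stop
5. SIG_FULL: (Recover) → mode=Standby action=rotate
6. SIG_LOST: (Standby) → mode=Retreat action=open_gripper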